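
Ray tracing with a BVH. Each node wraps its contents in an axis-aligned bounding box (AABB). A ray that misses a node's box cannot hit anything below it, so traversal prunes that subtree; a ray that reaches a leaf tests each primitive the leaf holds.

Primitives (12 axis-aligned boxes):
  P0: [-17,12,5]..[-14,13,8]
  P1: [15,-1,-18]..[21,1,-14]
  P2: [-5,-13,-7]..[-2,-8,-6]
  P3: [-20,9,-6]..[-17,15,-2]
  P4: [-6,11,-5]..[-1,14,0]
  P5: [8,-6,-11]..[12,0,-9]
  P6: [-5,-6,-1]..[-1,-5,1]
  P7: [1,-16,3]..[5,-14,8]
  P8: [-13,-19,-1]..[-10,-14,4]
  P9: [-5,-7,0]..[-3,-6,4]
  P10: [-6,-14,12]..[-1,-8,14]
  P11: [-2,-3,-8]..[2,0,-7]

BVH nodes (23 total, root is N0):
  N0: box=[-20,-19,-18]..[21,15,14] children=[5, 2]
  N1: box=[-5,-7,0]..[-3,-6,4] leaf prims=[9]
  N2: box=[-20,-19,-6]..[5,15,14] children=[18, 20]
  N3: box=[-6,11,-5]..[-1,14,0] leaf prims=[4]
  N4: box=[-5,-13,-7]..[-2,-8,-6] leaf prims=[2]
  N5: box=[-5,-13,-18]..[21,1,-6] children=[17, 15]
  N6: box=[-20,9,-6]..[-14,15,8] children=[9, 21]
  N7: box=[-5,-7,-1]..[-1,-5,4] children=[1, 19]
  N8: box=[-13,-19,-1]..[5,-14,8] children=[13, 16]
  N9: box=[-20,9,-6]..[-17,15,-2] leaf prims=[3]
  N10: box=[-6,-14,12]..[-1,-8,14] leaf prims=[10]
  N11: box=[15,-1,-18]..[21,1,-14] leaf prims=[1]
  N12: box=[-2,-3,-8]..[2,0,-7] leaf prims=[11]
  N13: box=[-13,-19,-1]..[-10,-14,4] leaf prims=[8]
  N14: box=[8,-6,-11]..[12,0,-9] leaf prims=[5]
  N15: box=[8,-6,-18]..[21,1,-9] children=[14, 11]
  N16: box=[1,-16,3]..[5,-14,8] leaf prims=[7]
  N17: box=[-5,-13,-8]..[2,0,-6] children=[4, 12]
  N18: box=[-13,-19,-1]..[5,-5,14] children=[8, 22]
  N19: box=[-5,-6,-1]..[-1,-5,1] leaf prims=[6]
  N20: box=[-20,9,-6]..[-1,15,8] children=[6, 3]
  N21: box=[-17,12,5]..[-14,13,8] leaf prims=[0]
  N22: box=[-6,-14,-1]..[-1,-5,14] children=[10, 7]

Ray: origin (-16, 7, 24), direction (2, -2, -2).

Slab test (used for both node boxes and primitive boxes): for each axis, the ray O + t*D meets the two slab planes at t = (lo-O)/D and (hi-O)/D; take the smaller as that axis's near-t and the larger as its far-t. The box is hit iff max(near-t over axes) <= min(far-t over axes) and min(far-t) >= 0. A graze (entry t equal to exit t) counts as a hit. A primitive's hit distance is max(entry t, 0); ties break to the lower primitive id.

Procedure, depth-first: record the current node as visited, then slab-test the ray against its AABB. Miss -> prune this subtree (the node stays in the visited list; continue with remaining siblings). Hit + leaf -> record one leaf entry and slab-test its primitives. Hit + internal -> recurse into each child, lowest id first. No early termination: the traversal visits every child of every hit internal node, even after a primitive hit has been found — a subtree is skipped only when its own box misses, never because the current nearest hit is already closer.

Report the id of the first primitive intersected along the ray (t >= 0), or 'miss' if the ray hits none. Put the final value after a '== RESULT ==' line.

Trace the traversal:
N0 x:[-2,37/2] y:[-4,13] z:[5,21] -> hit [5,13], descend [2, 5]
  N2 x:[-2,21/2] y:[-4,13] z:[5,15] -> hit [5,21/2], descend [18, 20]
    N18 x:[3/2,21/2] y:[6,13] z:[5,25/2] -> hit [6,21/2], descend [8, 22]
      N8 x:[3/2,21/2] y:[21/2,13] z:[8,25/2] -> hit [21/2,21/2], descend [13, 16]
        N13 x:[3/2,3] y:[21/2,13] z:[10,25/2] -> miss, prune
        N16 x:[17/2,21/2] y:[21/2,23/2] z:[8,21/2] -> hit [21/2,21/2] leaf, test {P7@t=21/2}
      N22 x:[5,15/2] y:[6,21/2] z:[5,25/2] -> hit [6,15/2], descend [7, 10]
        N7 x:[11/2,15/2] y:[6,7] z:[10,25/2] -> miss, prune
        N10 x:[5,15/2] y:[15/2,21/2] z:[5,6] -> miss, prune
    N20 x:[-2,15/2] y:[-4,-1] z:[8,15] -> miss, prune
  N5 x:[11/2,37/2] y:[3,10] z:[15,21] -> miss, prune

11 AABB tests over nodes [0, 2, 18, 8, 13, 16, 22, 7, 10, 20, 5]; 1 leaf entered; closest P7.

== RESULT ==
7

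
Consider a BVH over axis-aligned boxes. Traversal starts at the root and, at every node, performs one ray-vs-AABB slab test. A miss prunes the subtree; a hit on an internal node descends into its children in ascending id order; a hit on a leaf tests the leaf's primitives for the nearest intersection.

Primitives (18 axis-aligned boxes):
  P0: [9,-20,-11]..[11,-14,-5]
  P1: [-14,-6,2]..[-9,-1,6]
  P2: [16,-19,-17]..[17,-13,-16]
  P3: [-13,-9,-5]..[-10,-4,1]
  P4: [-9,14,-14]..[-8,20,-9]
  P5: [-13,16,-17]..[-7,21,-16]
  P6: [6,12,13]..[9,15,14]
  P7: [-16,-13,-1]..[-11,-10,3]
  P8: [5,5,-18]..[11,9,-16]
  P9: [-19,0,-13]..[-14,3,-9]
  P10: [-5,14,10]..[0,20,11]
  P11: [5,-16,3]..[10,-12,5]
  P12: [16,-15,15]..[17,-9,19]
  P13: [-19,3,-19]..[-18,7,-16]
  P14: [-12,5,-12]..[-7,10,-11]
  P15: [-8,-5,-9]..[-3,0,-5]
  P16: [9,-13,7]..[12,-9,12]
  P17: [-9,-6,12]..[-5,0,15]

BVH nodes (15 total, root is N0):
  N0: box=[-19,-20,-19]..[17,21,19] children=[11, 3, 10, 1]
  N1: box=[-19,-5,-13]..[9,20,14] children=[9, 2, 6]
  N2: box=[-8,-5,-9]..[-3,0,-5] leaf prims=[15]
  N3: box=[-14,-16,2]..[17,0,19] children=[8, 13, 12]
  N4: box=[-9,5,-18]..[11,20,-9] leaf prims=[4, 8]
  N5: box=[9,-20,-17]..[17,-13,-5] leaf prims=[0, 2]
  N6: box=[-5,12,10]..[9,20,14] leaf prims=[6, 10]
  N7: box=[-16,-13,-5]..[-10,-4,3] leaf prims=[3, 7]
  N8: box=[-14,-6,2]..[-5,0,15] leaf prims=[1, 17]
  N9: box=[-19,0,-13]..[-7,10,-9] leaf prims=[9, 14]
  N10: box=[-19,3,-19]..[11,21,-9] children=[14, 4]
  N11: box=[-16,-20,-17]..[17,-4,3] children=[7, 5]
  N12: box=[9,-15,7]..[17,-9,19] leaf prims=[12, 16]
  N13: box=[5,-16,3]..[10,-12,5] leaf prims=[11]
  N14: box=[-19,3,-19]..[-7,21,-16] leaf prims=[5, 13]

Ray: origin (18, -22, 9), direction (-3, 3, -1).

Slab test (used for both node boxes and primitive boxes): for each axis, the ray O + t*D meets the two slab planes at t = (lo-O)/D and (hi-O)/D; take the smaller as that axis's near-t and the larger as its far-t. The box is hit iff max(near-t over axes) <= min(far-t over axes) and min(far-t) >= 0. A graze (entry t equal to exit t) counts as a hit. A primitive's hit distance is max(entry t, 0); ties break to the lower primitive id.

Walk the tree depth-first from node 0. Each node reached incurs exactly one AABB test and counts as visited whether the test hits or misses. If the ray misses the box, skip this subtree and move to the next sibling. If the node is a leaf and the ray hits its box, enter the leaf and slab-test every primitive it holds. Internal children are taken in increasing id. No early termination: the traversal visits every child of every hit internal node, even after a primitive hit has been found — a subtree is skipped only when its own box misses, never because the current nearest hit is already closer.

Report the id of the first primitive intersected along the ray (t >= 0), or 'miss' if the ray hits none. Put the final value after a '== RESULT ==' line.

Walk:
N0 x:[1/3,37/3] y:[2/3,43/3] z:[-10,28] -> hit [2/3,37/3], descend [1, 3, 10, 11]
  N1 x:[3,37/3] y:[17/3,14] z:[-5,22] -> hit [17/3,37/3], descend [2, 6, 9]
    N2 x:[7,26/3] y:[17/3,22/3] z:[14,18] -> miss, prune
    N6 x:[3,23/3] y:[34/3,14] z:[-5,-1] -> miss, prune
    N9 x:[25/3,37/3] y:[22/3,32/3] z:[18,22] -> miss, prune
  N3 x:[1/3,32/3] y:[2,22/3] z:[-10,7] -> hit [2,7], descend [8, 12, 13]
    N8 x:[23/3,32/3] y:[16/3,22/3] z:[-6,7] -> miss, prune
    N12 x:[1/3,3] y:[7/3,13/3] z:[-10,2] -> miss, prune
    N13 x:[8/3,13/3] y:[2,10/3] z:[4,6] -> miss, prune
  N10 x:[7/3,37/3] y:[25/3,43/3] z:[18,28] -> miss, prune
  N11 x:[1/3,34/3] y:[2/3,6] z:[6,26] -> hit [6,6], descend [5, 7]
    N5 x:[1/3,3] y:[2/3,3] z:[14,26] -> miss, prune
    N7 x:[28/3,34/3] y:[3,6] z:[6,14] -> miss, prune

order=[0, 1, 2, 6, 9, 3, 8, 12, 13, 10, 11, 5, 7]  |boxes|=13  |leaves|=0  hit=miss

== RESULT ==
miss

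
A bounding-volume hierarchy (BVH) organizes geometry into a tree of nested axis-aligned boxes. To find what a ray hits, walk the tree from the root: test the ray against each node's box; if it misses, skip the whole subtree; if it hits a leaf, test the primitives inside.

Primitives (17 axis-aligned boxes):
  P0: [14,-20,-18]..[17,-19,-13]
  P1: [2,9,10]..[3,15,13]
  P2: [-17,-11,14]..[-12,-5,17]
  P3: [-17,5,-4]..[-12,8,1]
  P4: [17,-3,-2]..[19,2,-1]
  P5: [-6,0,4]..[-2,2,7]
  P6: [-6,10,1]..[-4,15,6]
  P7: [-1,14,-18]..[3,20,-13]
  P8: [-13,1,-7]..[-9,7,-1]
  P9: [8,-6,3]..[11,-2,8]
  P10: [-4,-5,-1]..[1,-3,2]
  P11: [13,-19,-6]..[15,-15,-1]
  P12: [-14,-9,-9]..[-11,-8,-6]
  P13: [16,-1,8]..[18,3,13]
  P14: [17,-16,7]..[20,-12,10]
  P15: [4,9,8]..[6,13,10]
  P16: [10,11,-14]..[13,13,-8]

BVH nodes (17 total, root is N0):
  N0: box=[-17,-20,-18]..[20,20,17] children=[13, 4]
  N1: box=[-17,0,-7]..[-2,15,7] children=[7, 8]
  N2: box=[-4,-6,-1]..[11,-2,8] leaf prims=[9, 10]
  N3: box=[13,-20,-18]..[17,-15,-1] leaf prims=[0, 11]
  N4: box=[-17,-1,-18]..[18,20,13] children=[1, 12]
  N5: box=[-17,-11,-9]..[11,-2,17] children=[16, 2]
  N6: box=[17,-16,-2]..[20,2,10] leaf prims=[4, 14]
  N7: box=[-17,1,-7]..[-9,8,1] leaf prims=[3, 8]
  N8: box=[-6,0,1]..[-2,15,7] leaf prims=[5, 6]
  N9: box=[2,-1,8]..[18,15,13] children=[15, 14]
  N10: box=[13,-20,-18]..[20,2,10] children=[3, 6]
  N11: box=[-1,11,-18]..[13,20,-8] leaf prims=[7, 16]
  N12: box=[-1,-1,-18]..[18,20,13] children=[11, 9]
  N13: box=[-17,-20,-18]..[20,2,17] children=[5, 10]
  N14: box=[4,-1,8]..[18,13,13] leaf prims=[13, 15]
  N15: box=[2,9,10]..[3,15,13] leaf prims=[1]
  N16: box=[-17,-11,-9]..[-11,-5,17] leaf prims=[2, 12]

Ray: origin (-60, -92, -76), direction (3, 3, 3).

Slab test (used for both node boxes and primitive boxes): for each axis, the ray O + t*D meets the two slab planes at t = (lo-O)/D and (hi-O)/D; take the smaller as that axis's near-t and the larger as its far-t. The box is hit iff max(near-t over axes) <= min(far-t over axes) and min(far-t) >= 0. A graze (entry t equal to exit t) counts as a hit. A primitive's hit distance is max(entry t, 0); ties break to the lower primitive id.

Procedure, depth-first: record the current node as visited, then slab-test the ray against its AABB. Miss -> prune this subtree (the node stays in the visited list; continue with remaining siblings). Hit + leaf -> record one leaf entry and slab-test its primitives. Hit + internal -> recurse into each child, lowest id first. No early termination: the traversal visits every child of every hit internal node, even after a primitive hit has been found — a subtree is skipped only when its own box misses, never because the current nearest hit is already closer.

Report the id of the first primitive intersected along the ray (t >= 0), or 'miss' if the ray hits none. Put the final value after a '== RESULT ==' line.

Traverse from the root:
N0 x:[43/3,80/3] y:[24,112/3] z:[58/3,31] -> hit [24,80/3], descend [4, 13]
  N4 x:[43/3,26] y:[91/3,112/3] z:[58/3,89/3] -> miss, prune
  N13 x:[43/3,80/3] y:[24,94/3] z:[58/3,31] -> hit [24,80/3], descend [5, 10]
    N5 x:[43/3,71/3] y:[27,30] z:[67/3,31] -> miss, prune
    N10 x:[73/3,80/3] y:[24,94/3] z:[58/3,86/3] -> hit [73/3,80/3], descend [3, 6]
      N3 x:[73/3,77/3] y:[24,77/3] z:[58/3,25] -> hit [73/3,25] leaf, test {P0(miss), P11@t=73/3}
      N6 x:[77/3,80/3] y:[76/3,94/3] z:[74/3,86/3] -> hit [77/3,80/3] leaf, test {P4(miss), P14(miss)}

7 AABB tests over nodes [0, 4, 13, 5, 10, 3, 6]; 2 leaves entered; closest P11.

== RESULT ==
11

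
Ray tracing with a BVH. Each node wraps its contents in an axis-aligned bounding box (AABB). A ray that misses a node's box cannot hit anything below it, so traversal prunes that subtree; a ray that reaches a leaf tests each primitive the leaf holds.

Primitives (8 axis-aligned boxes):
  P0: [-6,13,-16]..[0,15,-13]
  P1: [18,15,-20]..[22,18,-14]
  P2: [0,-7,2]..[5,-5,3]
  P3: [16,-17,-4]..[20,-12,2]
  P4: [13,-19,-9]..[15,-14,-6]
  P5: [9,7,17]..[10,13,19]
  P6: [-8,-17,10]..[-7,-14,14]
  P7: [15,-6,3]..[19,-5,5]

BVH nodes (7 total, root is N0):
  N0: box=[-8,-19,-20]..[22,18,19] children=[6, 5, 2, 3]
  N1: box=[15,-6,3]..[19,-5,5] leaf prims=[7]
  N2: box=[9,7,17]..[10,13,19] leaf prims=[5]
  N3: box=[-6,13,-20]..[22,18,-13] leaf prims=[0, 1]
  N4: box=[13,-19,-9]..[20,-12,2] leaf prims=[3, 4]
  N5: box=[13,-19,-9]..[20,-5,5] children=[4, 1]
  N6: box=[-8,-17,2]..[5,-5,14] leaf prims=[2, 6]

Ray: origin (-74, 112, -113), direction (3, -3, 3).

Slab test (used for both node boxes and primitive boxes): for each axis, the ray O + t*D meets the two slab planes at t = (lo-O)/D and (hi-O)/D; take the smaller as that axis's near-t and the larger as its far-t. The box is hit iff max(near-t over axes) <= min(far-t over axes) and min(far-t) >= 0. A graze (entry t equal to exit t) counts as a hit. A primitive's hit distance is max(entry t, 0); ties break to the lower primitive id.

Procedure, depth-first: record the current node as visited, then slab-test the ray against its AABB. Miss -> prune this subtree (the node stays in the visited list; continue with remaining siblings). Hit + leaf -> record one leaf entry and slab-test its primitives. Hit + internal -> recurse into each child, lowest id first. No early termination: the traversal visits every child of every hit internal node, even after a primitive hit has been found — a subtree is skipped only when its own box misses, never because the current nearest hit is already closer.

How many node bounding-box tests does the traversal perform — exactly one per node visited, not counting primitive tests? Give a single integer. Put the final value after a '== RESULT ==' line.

Walk:
N0 x:[22,32] y:[94/3,131/3] z:[31,44] -> hit [94/3,32], descend [2, 3, 5, 6]
  N2 x:[83/3,28] y:[33,35] z:[130/3,44] -> miss, prune
  N3 x:[68/3,32] y:[94/3,33] z:[31,100/3] -> hit [94/3,32] leaf, test {P0(miss), P1@t=94/3}
  N5 x:[29,94/3] y:[39,131/3] z:[104/3,118/3] -> miss, prune
  N6 x:[22,79/3] y:[39,43] z:[115/3,127/3] -> miss, prune

5 AABB tests over nodes [0, 2, 3, 5, 6]; 1 leaf entered; closest P1.

== RESULT ==
5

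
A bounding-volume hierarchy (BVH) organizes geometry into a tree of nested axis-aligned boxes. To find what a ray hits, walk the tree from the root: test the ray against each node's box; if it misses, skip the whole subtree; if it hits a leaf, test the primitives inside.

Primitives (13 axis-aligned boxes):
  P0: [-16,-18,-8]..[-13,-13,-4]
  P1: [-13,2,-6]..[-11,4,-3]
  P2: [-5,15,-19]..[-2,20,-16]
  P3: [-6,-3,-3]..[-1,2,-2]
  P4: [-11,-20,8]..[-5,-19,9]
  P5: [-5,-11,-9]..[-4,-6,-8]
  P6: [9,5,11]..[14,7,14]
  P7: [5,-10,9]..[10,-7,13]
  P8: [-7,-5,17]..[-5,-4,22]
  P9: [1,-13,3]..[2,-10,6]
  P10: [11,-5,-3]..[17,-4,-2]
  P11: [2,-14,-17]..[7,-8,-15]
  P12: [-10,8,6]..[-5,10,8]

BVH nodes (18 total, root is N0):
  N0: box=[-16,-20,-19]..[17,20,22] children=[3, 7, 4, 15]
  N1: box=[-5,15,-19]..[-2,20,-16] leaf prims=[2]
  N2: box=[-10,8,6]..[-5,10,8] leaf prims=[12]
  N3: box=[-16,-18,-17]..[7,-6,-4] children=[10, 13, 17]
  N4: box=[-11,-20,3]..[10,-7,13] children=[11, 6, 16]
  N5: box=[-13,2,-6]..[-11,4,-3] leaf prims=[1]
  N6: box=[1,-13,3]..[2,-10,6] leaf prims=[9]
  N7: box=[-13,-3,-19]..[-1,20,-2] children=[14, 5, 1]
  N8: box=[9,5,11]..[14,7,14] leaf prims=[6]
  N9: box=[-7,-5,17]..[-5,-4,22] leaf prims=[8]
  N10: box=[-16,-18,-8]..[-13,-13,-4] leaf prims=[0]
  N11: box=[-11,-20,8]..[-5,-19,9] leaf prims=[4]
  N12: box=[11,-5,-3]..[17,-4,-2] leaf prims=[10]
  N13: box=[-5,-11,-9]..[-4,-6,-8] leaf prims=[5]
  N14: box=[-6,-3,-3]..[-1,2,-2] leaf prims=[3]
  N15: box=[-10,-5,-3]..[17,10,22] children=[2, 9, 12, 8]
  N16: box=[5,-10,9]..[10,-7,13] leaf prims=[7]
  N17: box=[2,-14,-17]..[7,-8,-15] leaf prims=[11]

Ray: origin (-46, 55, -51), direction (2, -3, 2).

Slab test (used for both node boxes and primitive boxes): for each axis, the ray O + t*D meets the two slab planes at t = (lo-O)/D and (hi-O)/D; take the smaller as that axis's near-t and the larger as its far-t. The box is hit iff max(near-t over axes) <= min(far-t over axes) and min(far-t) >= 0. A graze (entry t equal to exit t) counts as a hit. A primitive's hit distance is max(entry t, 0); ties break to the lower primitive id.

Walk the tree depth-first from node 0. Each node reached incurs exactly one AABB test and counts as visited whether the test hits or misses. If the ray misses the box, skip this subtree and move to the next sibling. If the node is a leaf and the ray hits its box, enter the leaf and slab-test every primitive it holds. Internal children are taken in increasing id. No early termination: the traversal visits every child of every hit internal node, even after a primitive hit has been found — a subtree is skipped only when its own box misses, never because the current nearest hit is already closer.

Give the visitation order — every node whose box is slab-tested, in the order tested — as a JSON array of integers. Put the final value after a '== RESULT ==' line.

Trace the traversal:
N0 x:[15,63/2] y:[35/3,25] z:[16,73/2] -> hit [16,25], descend [3, 4, 7, 15]
  N3 x:[15,53/2] y:[61/3,73/3] z:[17,47/2] -> hit [61/3,47/2], descend [10, 13, 17]
    N10 x:[15,33/2] y:[68/3,73/3] z:[43/2,47/2] -> miss, prune
    N13 x:[41/2,21] y:[61/3,22] z:[21,43/2] -> hit [21,21] leaf, test {P5@t=21}
    N17 x:[24,53/2] y:[21,23] z:[17,18] -> miss, prune
  N4 x:[35/2,28] y:[62/3,25] z:[27,32] -> miss, prune
  N7 x:[33/2,45/2] y:[35/3,58/3] z:[16,49/2] -> hit [33/2,58/3], descend [1, 5, 14]
    N1 x:[41/2,22] y:[35/3,40/3] z:[16,35/2] -> miss, prune
    N5 x:[33/2,35/2] y:[17,53/3] z:[45/2,24] -> miss, prune
    N14 x:[20,45/2] y:[53/3,58/3] z:[24,49/2] -> miss, prune
  N15 x:[18,63/2] y:[15,20] z:[24,73/2] -> miss, prune

Summary -> nodes [0, 3, 10, 13, 17, 4, 7, 1, 5, 14, 15]; box-tests=11; leaf-entries=1; first=P5

== RESULT ==
[0, 3, 10, 13, 17, 4, 7, 1, 5, 14, 15]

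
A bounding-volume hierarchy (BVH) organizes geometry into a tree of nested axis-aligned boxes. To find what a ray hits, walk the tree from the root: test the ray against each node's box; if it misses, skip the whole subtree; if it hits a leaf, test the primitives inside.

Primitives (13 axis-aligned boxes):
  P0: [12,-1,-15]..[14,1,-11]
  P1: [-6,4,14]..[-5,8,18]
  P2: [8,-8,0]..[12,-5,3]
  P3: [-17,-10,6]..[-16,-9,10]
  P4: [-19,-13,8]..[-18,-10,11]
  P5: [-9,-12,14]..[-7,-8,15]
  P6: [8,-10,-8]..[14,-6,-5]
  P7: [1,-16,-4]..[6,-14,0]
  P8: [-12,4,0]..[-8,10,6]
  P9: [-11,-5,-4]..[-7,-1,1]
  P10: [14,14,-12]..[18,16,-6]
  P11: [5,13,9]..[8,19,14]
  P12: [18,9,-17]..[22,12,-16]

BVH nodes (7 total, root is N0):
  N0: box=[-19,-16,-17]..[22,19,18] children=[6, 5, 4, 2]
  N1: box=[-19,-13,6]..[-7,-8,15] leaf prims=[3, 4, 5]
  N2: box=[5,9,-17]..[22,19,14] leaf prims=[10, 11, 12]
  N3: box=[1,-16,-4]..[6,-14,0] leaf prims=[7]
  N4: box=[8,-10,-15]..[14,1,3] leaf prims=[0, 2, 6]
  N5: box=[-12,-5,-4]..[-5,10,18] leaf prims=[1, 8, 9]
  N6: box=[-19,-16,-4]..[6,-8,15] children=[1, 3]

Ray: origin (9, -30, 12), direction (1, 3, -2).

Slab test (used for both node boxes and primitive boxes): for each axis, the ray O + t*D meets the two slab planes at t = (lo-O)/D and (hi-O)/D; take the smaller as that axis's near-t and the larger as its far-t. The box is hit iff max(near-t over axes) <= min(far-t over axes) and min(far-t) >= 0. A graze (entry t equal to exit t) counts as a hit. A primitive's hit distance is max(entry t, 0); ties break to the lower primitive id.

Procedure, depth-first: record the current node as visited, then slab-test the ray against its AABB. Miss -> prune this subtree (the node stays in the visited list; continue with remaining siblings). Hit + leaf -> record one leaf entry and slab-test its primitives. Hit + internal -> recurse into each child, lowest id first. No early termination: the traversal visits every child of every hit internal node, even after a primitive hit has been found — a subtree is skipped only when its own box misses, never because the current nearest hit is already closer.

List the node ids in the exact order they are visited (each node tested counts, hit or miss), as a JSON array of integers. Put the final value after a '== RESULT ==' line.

Walk:
N0 x:[-28,13] y:[14/3,49/3] z:[-3,29/2] -> hit [14/3,13], descend [2, 4, 5, 6]
  N2 x:[-4,13] y:[13,49/3] z:[-1,29/2] -> hit [13,13] leaf, test {P10(miss), P11(miss), P12(miss)}
  N4 x:[-1,5] y:[20/3,31/3] z:[9/2,27/2] -> miss, prune
  N5 x:[-21,-14] y:[25/3,40/3] z:[-3,8] -> miss, prune
  N6 x:[-28,-3] y:[14/3,22/3] z:[-3/2,8] -> miss, prune

5 AABB tests over nodes [0, 2, 4, 5, 6]; 1 leaf entered; closest miss.

== RESULT ==
[0, 2, 4, 5, 6]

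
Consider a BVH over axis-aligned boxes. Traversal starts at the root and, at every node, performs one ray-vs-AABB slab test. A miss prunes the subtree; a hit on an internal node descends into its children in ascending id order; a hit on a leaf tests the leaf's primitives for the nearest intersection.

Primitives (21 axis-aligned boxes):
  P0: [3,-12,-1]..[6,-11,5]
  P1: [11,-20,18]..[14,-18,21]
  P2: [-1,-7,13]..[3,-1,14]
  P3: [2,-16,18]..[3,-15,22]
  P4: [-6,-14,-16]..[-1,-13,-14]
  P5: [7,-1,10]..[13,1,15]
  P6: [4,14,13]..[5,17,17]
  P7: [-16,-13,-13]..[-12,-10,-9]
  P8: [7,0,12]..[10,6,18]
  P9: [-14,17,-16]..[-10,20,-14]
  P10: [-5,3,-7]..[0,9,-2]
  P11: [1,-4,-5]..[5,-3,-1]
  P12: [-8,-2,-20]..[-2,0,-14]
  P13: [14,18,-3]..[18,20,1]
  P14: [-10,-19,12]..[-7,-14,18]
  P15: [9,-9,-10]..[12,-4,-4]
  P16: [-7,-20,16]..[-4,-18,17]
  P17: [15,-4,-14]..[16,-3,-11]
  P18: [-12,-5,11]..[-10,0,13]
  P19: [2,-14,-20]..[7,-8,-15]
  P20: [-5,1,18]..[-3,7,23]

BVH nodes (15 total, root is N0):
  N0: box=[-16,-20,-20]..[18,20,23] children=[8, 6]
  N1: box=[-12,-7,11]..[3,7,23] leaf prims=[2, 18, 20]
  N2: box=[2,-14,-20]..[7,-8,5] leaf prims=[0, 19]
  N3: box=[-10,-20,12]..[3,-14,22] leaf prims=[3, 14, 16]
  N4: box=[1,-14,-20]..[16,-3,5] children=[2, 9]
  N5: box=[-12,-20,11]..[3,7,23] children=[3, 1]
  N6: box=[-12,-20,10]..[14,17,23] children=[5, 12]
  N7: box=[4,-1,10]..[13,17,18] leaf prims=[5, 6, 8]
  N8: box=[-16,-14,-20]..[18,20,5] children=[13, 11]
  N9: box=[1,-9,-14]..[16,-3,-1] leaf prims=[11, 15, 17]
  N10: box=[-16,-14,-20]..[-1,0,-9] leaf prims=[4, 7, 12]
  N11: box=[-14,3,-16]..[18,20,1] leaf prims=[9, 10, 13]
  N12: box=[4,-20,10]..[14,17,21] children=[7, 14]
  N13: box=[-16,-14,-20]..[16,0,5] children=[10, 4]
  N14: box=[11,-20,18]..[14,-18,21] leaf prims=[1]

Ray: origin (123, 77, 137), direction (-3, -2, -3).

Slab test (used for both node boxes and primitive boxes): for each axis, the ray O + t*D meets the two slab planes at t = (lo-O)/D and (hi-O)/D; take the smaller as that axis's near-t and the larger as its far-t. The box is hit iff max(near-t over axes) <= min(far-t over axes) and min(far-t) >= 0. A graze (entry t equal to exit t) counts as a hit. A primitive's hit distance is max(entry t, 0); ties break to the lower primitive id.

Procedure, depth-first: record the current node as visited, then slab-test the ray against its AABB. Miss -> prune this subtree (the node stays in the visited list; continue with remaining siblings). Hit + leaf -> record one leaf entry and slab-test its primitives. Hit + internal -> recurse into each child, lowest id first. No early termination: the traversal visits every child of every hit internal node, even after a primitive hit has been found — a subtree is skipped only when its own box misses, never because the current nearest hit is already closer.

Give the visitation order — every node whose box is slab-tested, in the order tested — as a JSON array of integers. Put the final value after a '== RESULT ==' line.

Traverse from the root:
N0 x:[35,139/3] y:[57/2,97/2] z:[38,157/3] -> hit [38,139/3], descend [6, 8]
  N6 x:[109/3,45] y:[30,97/2] z:[38,127/3] -> hit [38,127/3], descend [5, 12]
    N5 x:[40,45] y:[35,97/2] z:[38,42] -> hit [40,42], descend [1, 3]
      N1 x:[40,45] y:[35,42] z:[38,42] -> hit [40,42] leaf, test {P2@t=41, P18(miss), P20(miss)}
      N3 x:[40,133/3] y:[91/2,97/2] z:[115/3,125/3] -> miss, prune
    N12 x:[109/3,119/3] y:[30,97/2] z:[116/3,127/3] -> hit [116/3,119/3], descend [7, 14]
      N7 x:[110/3,119/3] y:[30,39] z:[119/3,127/3] -> miss, prune
      N14 x:[109/3,112/3] y:[95/2,97/2] z:[116/3,119/3] -> miss, prune
  N8 x:[35,139/3] y:[57/2,91/2] z:[44,157/3] -> hit [44,91/2], descend [11, 13]
    N11 x:[35,137/3] y:[57/2,37] z:[136/3,51] -> miss, prune
    N13 x:[107/3,139/3] y:[77/2,91/2] z:[44,157/3] -> hit [44,91/2], descend [4, 10]
      N4 x:[107/3,122/3] y:[40,91/2] z:[44,157/3] -> miss, prune
      N10 x:[124/3,139/3] y:[77/2,91/2] z:[146/3,157/3] -> miss, prune

Summary -> nodes [0, 6, 5, 1, 3, 12, 7, 14, 8, 11, 13, 4, 10]; box-tests=13; leaf-entries=1; first=P2

== RESULT ==
[0, 6, 5, 1, 3, 12, 7, 14, 8, 11, 13, 4, 10]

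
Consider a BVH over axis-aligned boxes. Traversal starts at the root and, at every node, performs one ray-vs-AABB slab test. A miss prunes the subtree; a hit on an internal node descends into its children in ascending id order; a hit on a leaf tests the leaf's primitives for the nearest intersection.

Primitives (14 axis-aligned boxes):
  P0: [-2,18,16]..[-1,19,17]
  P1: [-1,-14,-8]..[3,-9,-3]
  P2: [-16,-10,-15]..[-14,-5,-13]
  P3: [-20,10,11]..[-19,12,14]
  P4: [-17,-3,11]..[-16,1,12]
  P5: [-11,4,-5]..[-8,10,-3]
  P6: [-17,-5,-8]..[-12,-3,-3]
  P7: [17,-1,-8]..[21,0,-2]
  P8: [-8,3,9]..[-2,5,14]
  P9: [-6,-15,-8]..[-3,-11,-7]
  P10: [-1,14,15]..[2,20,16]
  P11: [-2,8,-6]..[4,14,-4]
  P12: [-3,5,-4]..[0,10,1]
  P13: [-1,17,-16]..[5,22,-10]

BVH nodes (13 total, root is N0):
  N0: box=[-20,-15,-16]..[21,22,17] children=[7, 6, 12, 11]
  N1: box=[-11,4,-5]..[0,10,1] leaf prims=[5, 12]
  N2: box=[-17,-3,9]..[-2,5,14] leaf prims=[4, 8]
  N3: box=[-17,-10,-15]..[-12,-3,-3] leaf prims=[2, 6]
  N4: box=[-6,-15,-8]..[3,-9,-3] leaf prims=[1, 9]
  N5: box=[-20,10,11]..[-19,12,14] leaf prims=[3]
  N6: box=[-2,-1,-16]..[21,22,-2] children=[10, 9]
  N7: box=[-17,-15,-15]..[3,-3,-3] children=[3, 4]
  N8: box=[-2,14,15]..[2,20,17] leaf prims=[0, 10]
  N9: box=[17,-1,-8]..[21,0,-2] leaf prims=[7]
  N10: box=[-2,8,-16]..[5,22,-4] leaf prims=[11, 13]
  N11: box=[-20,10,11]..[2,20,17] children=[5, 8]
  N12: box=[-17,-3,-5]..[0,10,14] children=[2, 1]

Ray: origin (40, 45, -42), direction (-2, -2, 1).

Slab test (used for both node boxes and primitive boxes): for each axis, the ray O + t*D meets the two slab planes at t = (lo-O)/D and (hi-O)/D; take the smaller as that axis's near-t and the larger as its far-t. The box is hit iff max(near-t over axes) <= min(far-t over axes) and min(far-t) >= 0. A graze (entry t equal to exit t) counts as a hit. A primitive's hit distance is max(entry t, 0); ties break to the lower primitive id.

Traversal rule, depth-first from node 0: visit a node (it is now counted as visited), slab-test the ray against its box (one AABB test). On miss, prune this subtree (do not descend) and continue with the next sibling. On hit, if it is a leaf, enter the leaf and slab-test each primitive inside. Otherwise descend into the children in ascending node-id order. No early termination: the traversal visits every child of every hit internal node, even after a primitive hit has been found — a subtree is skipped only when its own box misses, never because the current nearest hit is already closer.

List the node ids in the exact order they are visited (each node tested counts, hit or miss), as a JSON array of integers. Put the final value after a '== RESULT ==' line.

Trace the traversal:
N0 x:[19/2,30] y:[23/2,30] z:[26,59] -> hit [26,30], descend [6, 7, 11, 12]
  N6 x:[19/2,21] y:[23/2,23] z:[26,40] -> miss, prune
  N7 x:[37/2,57/2] y:[24,30] z:[27,39] -> hit [27,57/2], descend [3, 4]
    N3 x:[26,57/2] y:[24,55/2] z:[27,39] -> hit [27,55/2] leaf, test {P2@t=27, P6(miss)}
    N4 x:[37/2,23] y:[27,30] z:[34,39] -> miss, prune
  N11 x:[19,30] y:[25/2,35/2] z:[53,59] -> miss, prune
  N12 x:[20,57/2] y:[35/2,24] z:[37,56] -> miss, prune

Summary -> nodes [0, 6, 7, 3, 4, 11, 12]; box-tests=7; leaf-entries=1; first=P2

== RESULT ==
[0, 6, 7, 3, 4, 11, 12]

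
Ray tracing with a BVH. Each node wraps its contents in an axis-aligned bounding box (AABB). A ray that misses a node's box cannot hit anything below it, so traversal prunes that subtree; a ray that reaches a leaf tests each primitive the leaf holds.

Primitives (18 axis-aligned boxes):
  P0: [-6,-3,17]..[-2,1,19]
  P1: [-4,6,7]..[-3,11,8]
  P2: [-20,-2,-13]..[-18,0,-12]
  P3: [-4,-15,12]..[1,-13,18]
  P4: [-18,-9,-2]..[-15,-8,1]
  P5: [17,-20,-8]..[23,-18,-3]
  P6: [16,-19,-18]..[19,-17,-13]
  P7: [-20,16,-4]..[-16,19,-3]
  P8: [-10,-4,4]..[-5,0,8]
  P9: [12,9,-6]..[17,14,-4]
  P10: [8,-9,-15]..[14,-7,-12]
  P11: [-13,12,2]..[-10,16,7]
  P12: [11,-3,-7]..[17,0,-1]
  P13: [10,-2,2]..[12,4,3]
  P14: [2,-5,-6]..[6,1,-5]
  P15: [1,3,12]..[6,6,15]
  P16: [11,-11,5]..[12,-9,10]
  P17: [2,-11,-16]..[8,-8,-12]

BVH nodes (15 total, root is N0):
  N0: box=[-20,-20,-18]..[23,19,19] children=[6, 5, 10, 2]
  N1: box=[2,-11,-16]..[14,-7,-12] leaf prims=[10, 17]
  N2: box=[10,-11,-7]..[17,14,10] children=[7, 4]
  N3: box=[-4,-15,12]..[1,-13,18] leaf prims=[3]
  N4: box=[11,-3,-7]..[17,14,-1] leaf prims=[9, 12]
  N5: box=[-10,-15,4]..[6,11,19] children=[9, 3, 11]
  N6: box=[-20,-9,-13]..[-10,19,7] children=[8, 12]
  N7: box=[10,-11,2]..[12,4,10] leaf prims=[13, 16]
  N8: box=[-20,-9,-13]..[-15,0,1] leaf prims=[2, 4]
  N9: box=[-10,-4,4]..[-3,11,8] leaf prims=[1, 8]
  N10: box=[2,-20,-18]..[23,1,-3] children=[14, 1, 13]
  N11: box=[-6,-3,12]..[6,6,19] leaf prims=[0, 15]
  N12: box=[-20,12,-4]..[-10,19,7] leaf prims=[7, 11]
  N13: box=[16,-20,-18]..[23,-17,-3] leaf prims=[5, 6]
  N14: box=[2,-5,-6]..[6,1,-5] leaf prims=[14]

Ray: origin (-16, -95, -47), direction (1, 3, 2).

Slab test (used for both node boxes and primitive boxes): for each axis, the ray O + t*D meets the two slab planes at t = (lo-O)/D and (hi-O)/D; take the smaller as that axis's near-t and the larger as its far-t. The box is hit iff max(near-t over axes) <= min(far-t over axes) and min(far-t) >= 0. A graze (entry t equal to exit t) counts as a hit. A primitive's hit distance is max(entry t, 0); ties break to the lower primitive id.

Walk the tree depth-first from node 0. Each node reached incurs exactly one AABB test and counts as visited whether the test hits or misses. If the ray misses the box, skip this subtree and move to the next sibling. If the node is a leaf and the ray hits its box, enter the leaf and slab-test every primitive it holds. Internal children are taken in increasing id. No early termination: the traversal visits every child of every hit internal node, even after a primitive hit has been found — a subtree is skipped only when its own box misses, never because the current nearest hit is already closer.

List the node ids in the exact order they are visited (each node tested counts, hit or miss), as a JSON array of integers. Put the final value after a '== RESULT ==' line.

Traverse from the root:
N0 x:[-4,39] y:[25,38] z:[29/2,33] -> hit [25,33], descend [2, 5, 6, 10]
  N2 x:[26,33] y:[28,109/3] z:[20,57/2] -> hit [28,57/2], descend [4, 7]
    N4 x:[27,33] y:[92/3,109/3] z:[20,23] -> miss, prune
    N7 x:[26,28] y:[28,33] z:[49/2,57/2] -> hit [28,28] leaf, test {P13(miss), P16@t=28}
  N5 x:[6,22] y:[80/3,106/3] z:[51/2,33] -> miss, prune
  N6 x:[-4,6] y:[86/3,38] z:[17,27] -> miss, prune
  N10 x:[18,39] y:[25,32] z:[29/2,22] -> miss, prune

Visited [0, 2, 4, 7, 5, 6, 10]. Tests: 7 box, 1 leaf. Nearest: P16.

== RESULT ==
[0, 2, 4, 7, 5, 6, 10]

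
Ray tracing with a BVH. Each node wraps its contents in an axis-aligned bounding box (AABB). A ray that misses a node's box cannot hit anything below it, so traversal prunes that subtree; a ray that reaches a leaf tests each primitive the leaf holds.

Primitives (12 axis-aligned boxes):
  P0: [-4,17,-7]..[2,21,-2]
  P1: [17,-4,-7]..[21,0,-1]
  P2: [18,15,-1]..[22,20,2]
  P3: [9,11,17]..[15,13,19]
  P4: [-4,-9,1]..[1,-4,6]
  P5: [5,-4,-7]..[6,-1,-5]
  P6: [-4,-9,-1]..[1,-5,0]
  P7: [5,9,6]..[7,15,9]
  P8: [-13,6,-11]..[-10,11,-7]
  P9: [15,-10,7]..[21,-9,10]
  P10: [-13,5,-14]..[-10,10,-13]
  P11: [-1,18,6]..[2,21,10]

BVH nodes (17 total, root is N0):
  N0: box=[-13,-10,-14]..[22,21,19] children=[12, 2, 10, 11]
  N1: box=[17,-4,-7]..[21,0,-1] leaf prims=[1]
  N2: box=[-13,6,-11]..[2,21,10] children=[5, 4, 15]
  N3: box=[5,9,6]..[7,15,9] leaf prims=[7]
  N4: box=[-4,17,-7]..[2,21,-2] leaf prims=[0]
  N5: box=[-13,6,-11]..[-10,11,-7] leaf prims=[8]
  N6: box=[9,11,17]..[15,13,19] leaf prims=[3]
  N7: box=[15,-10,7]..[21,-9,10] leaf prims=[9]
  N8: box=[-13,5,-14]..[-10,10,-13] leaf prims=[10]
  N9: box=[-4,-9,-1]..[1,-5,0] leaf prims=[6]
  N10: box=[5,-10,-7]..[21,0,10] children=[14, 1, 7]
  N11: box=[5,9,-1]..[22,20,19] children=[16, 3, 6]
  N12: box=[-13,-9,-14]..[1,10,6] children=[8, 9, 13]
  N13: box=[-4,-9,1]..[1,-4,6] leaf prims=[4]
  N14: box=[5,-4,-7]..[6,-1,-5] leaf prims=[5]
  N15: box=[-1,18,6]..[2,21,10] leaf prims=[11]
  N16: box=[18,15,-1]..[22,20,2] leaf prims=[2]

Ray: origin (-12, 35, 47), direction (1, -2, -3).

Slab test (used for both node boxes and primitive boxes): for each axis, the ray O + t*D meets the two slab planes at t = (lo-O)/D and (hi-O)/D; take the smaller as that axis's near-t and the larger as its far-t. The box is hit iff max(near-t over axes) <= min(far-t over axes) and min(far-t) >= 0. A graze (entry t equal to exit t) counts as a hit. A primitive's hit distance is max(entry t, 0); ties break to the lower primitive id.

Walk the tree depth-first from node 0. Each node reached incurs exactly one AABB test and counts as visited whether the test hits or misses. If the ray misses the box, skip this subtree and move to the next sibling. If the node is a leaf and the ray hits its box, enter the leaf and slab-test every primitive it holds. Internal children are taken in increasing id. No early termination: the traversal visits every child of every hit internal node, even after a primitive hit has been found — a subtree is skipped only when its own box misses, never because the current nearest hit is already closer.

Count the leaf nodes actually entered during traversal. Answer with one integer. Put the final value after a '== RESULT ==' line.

Trace the traversal:
N0 x:[-1,34] y:[7,45/2] z:[28/3,61/3] -> hit [28/3,61/3], descend [2, 10, 11, 12]
  N2 x:[-1,14] y:[7,29/2] z:[37/3,58/3] -> hit [37/3,14], descend [4, 5, 15]
    N4 x:[8,14] y:[7,9] z:[49/3,18] -> miss, prune
    N5 x:[-1,2] y:[12,29/2] z:[18,58/3] -> miss, prune
    N15 x:[11,14] y:[7,17/2] z:[37/3,41/3] -> miss, prune
  N10 x:[17,33] y:[35/2,45/2] z:[37/3,18] -> hit [35/2,18], descend [1, 7, 14]
    N1 x:[29,33] y:[35/2,39/2] z:[16,18] -> miss, prune
    N7 x:[27,33] y:[22,45/2] z:[37/3,40/3] -> miss, prune
    N14 x:[17,18] y:[18,39/2] z:[52/3,18] -> hit [18,18] leaf, test {P5@t=18}
  N11 x:[17,34] y:[15/2,13] z:[28/3,16] -> miss, prune
  N12 x:[-1,13] y:[25/2,22] z:[41/3,61/3] -> miss, prune

order=[0, 2, 4, 5, 15, 10, 1, 7, 14, 11, 12]  |boxes|=11  |leaves|=1  hit=P5

== RESULT ==
1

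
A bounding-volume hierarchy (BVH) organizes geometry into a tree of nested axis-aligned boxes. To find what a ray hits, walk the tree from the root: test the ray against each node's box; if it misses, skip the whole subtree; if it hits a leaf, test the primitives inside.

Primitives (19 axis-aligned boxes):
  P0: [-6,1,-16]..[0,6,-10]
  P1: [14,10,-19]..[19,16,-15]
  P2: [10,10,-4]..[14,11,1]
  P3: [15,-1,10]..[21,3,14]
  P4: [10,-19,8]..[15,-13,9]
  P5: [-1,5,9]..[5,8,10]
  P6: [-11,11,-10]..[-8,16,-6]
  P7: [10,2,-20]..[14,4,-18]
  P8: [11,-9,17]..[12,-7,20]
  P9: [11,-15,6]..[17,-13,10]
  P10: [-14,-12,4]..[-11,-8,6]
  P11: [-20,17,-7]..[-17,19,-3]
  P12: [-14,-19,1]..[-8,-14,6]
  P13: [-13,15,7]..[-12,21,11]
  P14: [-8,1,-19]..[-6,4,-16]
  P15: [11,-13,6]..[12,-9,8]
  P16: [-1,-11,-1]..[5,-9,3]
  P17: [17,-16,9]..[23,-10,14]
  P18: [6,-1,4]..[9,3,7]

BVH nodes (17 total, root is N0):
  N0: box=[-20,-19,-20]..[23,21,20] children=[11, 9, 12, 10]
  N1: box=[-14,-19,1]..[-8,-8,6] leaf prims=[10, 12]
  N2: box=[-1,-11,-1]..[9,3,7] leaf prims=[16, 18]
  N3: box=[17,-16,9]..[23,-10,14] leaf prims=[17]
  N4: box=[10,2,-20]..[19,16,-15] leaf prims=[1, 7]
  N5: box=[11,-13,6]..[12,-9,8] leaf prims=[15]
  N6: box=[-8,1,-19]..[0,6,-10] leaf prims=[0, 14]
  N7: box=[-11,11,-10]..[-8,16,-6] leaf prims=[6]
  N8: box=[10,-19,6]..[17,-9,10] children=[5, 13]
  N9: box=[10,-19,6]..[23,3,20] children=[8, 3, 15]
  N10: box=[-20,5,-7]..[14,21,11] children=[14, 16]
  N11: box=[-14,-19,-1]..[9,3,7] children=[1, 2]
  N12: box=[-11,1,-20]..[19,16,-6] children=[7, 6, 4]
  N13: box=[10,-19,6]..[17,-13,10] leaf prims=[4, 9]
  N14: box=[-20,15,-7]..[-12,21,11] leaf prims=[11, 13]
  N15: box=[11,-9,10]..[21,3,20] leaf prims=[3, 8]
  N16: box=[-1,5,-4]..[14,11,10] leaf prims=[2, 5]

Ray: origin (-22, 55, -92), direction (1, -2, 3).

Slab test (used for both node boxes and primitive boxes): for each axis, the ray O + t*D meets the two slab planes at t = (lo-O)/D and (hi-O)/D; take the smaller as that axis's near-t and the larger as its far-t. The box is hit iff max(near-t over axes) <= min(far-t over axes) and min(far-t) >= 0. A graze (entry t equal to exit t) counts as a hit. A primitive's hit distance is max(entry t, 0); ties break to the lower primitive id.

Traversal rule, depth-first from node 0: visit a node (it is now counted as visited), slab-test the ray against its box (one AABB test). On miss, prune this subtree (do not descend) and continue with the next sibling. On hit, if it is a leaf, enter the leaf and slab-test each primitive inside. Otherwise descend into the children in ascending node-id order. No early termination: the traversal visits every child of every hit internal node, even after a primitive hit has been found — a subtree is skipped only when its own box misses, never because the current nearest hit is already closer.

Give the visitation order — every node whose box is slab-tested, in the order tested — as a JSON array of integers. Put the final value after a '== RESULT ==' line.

Traverse from the root:
N0 x:[2,45] y:[17,37] z:[24,112/3] -> hit [24,37], descend [9, 10, 11, 12]
  N9 x:[32,45] y:[26,37] z:[98/3,112/3] -> hit [98/3,37], descend [3, 8, 15]
    N3 x:[39,45] y:[65/2,71/2] z:[101/3,106/3] -> miss, prune
    N8 x:[32,39] y:[32,37] z:[98/3,34] -> hit [98/3,34], descend [5, 13]
      N5 x:[33,34] y:[32,34] z:[98/3,100/3] -> hit [33,100/3] leaf, test {P15@t=33}
      N13 x:[32,39] y:[34,37] z:[98/3,34] -> hit [34,34] leaf, test {P4(miss), P9@t=34}
    N15 x:[33,43] y:[26,32] z:[34,112/3] -> miss, prune
  N10 x:[2,36] y:[17,25] z:[85/3,103/3] -> miss, prune
  N11 x:[8,31] y:[26,37] z:[91/3,33] -> hit [91/3,31], descend [1, 2]
    N1 x:[8,14] y:[63/2,37] z:[31,98/3] -> miss, prune
    N2 x:[21,31] y:[26,33] z:[91/3,33] -> hit [91/3,31] leaf, test {P16(miss), P18(miss)}
  N12 x:[11,41] y:[39/2,27] z:[24,86/3] -> hit [24,27], descend [4, 6, 7]
    N4 x:[32,41] y:[39/2,53/2] z:[24,77/3] -> miss, prune
    N6 x:[14,22] y:[49/2,27] z:[73/3,82/3] -> miss, prune
    N7 x:[11,14] y:[39/2,22] z:[82/3,86/3] -> miss, prune

Visited [0, 9, 3, 8, 5, 13, 15, 10, 11, 1, 2, 12, 4, 6, 7]. Tests: 15 box, 3 leaf. Nearest: P15.

== RESULT ==
[0, 9, 3, 8, 5, 13, 15, 10, 11, 1, 2, 12, 4, 6, 7]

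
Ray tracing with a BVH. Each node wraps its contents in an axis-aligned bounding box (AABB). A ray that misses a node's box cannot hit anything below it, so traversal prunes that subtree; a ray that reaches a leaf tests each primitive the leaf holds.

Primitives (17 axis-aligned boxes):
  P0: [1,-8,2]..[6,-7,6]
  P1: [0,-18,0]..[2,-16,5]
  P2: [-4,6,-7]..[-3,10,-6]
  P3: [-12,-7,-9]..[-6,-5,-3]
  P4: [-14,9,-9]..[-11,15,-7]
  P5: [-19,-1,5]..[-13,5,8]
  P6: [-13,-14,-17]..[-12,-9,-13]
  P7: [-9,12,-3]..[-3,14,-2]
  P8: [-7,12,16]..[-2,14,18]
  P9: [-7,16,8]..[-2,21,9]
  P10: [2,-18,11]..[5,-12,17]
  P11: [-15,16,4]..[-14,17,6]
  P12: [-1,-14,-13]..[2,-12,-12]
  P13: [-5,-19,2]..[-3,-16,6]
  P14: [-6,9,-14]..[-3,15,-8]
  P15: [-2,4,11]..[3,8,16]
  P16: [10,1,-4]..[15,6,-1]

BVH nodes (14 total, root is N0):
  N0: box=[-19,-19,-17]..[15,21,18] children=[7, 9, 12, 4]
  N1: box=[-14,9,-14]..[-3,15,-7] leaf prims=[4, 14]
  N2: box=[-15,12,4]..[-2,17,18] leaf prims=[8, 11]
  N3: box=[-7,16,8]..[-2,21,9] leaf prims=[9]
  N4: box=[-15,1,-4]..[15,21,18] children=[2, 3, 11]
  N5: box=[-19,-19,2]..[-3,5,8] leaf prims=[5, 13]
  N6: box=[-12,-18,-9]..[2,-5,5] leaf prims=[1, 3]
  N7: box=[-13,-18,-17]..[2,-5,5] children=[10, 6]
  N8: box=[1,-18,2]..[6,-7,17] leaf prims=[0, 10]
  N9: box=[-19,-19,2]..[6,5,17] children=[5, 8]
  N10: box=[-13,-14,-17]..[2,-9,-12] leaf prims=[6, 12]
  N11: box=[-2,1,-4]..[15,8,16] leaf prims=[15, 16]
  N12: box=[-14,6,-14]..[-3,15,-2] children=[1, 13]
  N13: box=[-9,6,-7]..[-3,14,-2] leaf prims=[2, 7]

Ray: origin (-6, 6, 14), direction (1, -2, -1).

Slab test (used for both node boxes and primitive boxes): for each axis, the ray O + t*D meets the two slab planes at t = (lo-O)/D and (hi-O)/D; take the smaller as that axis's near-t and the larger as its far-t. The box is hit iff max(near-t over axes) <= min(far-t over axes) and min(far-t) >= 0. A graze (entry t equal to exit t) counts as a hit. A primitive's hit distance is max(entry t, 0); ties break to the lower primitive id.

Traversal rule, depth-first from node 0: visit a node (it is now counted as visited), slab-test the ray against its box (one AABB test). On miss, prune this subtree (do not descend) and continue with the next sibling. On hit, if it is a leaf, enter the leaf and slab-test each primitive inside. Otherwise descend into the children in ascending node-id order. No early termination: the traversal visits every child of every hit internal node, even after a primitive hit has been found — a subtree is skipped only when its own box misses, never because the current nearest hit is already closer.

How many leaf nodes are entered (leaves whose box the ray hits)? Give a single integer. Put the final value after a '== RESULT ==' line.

Traverse from the root:
N0 x:[-13,21] y:[-15/2,25/2] z:[-4,31] -> hit [-4,25/2], descend [4, 7, 9, 12]
  N4 x:[-9,21] y:[-15/2,5/2] z:[-4,18] -> hit [-4,5/2], descend [2, 3, 11]
    N2 x:[-9,4] y:[-11/2,-3] z:[-4,10] -> miss, prune
    N3 x:[-1,4] y:[-15/2,-5] z:[5,6] -> miss, prune
    N11 x:[4,21] y:[-1,5/2] z:[-2,18] -> miss, prune
  N7 x:[-7,8] y:[11/2,12] z:[9,31] -> miss, prune
  N9 x:[-13,12] y:[1/2,25/2] z:[-3,12] -> hit [1/2,12], descend [5, 8]
    N5 x:[-13,3] y:[1/2,25/2] z:[6,12] -> miss, prune
    N8 x:[7,12] y:[13/2,12] z:[-3,12] -> hit [7,12] leaf, test {P0(miss), P10(miss)}
  N12 x:[-8,3] y:[-9/2,0] z:[16,28] -> miss, prune

Visited [0, 4, 2, 3, 11, 7, 9, 5, 8, 12]. Tests: 10 box, 1 leaf. Nearest: miss.

== RESULT ==
1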